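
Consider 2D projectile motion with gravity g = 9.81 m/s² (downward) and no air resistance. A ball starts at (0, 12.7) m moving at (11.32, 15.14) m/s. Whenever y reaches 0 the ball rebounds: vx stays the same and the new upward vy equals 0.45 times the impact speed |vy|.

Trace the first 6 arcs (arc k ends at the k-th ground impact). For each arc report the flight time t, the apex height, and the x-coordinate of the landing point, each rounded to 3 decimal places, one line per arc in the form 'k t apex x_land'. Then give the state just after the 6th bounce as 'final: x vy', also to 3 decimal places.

Arc 1: start y=12.700, vy=15.140 → t=3.773, apex=24.383, x_land=42.709, impact vy=-21.872
  bounce: vy ← 0.45·21.872 = 9.842
Arc 2: start y=0.000, vy=9.842 → t=2.007, apex=4.938, x_land=65.424, impact vy=-9.842
  bounce: vy ← 0.45·9.842 = 4.429
Arc 3: start y=0.000, vy=4.429 → t=0.903, apex=1.000, x_land=75.646, impact vy=-4.429
  bounce: vy ← 0.45·4.429 = 1.993
Arc 4: start y=0.000, vy=1.993 → t=0.406, apex=0.202, x_land=80.246, impact vy=-1.993
  bounce: vy ← 0.45·1.993 = 0.897
Arc 5: start y=0.000, vy=0.897 → t=0.183, apex=0.041, x_land=82.316, impact vy=-0.897
  bounce: vy ← 0.45·0.897 = 0.404
Arc 6: start y=0.000, vy=0.404 → t=0.082, apex=0.008, x_land=83.247, impact vy=-0.404
  bounce: vy ← 0.45·0.404 = 0.182

1 3.773 24.383 42.709
2 2.007 4.938 65.424
3 0.903 1.000 75.646
4 0.406 0.202 80.246
5 0.183 0.041 82.316
6 0.082 0.008 83.247
final: 83.247 0.182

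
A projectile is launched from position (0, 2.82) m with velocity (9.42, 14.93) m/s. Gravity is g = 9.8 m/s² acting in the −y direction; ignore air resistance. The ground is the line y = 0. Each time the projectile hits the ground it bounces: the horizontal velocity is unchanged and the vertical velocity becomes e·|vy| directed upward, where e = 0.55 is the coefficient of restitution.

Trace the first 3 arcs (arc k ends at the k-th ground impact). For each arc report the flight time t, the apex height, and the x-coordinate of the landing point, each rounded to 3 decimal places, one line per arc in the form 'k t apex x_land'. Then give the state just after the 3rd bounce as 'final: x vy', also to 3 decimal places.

Arc 1: start y=2.820, vy=14.930 → t=3.225, apex=14.193, x_land=30.383, impact vy=-16.679
  bounce: vy ← 0.55·16.679 = 9.173
Arc 2: start y=0.000, vy=9.173 → t=1.872, apex=4.293, x_land=48.018, impact vy=-9.173
  bounce: vy ← 0.55·9.173 = 5.045
Arc 3: start y=0.000, vy=5.045 → t=1.030, apex=1.299, x_land=57.717, impact vy=-5.045
  bounce: vy ← 0.55·5.045 = 2.775

1 3.225 14.193 30.383
2 1.872 4.293 48.018
3 1.030 1.299 57.717
final: 57.717 2.775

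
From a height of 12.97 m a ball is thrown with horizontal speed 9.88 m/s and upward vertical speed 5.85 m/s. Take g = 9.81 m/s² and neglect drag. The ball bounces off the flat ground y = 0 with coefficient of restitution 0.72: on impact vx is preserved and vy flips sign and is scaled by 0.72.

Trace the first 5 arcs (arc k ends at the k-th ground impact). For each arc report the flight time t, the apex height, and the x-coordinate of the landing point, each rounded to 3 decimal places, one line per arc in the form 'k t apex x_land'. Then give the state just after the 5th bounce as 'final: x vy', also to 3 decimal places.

Arc 1: start y=12.970, vy=5.850 → t=2.328, apex=14.714, x_land=23.004, impact vy=-16.991
  bounce: vy ← 0.72·16.991 = 12.234
Arc 2: start y=0.000, vy=12.234 → t=2.494, apex=7.628, x_land=47.646, impact vy=-12.234
  bounce: vy ← 0.72·12.234 = 8.808
Arc 3: start y=0.000, vy=8.808 → t=1.796, apex=3.954, x_land=65.388, impact vy=-8.808
  bounce: vy ← 0.72·8.808 = 6.342
Arc 4: start y=0.000, vy=6.342 → t=1.293, apex=2.050, x_land=78.162, impact vy=-6.342
  bounce: vy ← 0.72·6.342 = 4.566
Arc 5: start y=0.000, vy=4.566 → t=0.931, apex=1.063, x_land=87.359, impact vy=-4.566
  bounce: vy ← 0.72·4.566 = 3.288

1 2.328 14.714 23.004
2 2.494 7.628 47.646
3 1.796 3.954 65.388
4 1.293 2.050 78.162
5 0.931 1.063 87.359
final: 87.359 3.288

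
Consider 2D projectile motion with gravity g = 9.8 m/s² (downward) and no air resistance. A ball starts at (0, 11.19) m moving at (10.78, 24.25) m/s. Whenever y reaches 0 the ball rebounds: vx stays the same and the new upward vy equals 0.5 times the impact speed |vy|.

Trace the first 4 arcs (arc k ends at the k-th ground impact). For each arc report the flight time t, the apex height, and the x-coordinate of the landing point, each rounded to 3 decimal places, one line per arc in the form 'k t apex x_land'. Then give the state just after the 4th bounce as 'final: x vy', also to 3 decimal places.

1 5.374 41.193 57.931
2 2.899 10.298 89.187
3 1.450 2.575 104.815
4 0.725 0.644 112.629
final: 112.629 1.776

Arc 1: start y=11.190, vy=24.250 → t=5.374, apex=41.193, x_land=57.931, impact vy=-28.415
  bounce: vy ← 0.5·28.415 = 14.207
Arc 2: start y=0.000, vy=14.207 → t=2.899, apex=10.298, x_land=89.187, impact vy=-14.207
  bounce: vy ← 0.5·14.207 = 7.104
Arc 3: start y=0.000, vy=7.104 → t=1.450, apex=2.575, x_land=104.815, impact vy=-7.104
  bounce: vy ← 0.5·7.104 = 3.552
Arc 4: start y=0.000, vy=3.552 → t=0.725, apex=0.644, x_land=112.629, impact vy=-3.552
  bounce: vy ← 0.5·3.552 = 1.776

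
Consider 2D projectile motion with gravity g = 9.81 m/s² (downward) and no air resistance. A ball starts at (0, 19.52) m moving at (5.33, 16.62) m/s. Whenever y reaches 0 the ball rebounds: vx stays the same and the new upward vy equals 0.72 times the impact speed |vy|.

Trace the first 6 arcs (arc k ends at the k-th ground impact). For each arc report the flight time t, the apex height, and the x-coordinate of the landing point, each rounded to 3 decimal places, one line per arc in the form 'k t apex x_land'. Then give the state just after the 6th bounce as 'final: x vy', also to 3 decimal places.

Arc 1: start y=19.520, vy=16.620 → t=4.311, apex=33.599, x_land=22.980, impact vy=-25.675
  bounce: vy ← 0.72·25.675 = 18.486
Arc 2: start y=0.000, vy=18.486 → t=3.769, apex=17.418, x_land=43.068, impact vy=-18.486
  bounce: vy ← 0.72·18.486 = 13.310
Arc 3: start y=0.000, vy=13.310 → t=2.714, apex=9.029, x_land=57.531, impact vy=-13.310
  bounce: vy ← 0.72·13.310 = 9.583
Arc 4: start y=0.000, vy=9.583 → t=1.954, apex=4.681, x_land=67.944, impact vy=-9.583
  bounce: vy ← 0.72·9.583 = 6.900
Arc 5: start y=0.000, vy=6.900 → t=1.407, apex=2.427, x_land=75.442, impact vy=-6.900
  bounce: vy ← 0.72·6.900 = 4.968
Arc 6: start y=0.000, vy=4.968 → t=1.013, apex=1.258, x_land=80.840, impact vy=-4.968
  bounce: vy ← 0.72·4.968 = 3.577

1 4.311 33.599 22.980
2 3.769 17.418 43.068
3 2.714 9.029 57.531
4 1.954 4.681 67.944
5 1.407 2.427 75.442
6 1.013 1.258 80.840
final: 80.840 3.577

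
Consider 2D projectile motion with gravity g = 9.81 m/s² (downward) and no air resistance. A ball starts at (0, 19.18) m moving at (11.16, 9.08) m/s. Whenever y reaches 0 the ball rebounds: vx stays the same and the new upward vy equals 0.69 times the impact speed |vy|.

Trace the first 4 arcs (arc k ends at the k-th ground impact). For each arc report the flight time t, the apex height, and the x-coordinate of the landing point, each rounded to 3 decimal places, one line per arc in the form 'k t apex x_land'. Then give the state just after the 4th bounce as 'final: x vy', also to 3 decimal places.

1 3.109 23.382 34.696
2 3.013 11.132 68.321
3 2.079 5.300 91.522
4 1.434 2.523 107.531
final: 107.531 4.855

Arc 1: start y=19.180, vy=9.080 → t=3.109, apex=23.382, x_land=34.696, impact vy=-21.419
  bounce: vy ← 0.69·21.419 = 14.779
Arc 2: start y=0.000, vy=14.779 → t=3.013, apex=11.132, x_land=68.321, impact vy=-14.779
  bounce: vy ← 0.69·14.779 = 10.197
Arc 3: start y=0.000, vy=10.197 → t=2.079, apex=5.300, x_land=91.522, impact vy=-10.197
  bounce: vy ← 0.69·10.197 = 7.036
Arc 4: start y=0.000, vy=7.036 → t=1.434, apex=2.523, x_land=107.531, impact vy=-7.036
  bounce: vy ← 0.69·7.036 = 4.855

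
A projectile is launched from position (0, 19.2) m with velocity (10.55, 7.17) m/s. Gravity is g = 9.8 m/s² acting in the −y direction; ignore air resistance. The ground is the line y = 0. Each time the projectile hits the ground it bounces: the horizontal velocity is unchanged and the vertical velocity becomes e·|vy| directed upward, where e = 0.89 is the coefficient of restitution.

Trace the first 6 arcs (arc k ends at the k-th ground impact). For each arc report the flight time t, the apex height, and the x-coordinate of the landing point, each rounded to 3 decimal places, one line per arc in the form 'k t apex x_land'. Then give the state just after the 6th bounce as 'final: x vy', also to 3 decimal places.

1 2.842 21.823 29.983
2 3.756 17.286 69.614
3 3.343 13.692 104.885
4 2.975 10.846 136.276
5 2.648 8.591 164.215
6 2.357 6.805 189.080
final: 189.080 10.278

Arc 1: start y=19.200, vy=7.170 → t=2.842, apex=21.823, x_land=29.983, impact vy=-20.682
  bounce: vy ← 0.89·20.682 = 18.407
Arc 2: start y=0.000, vy=18.407 → t=3.756, apex=17.286, x_land=69.614, impact vy=-18.407
  bounce: vy ← 0.89·18.407 = 16.382
Arc 3: start y=0.000, vy=16.382 → t=3.343, apex=13.692, x_land=104.885, impact vy=-16.382
  bounce: vy ← 0.89·16.382 = 14.580
Arc 4: start y=0.000, vy=14.580 → t=2.975, apex=10.846, x_land=136.276, impact vy=-14.580
  bounce: vy ← 0.89·14.580 = 12.976
Arc 5: start y=0.000, vy=12.976 → t=2.648, apex=8.591, x_land=164.215, impact vy=-12.976
  bounce: vy ← 0.89·12.976 = 11.549
Arc 6: start y=0.000, vy=11.549 → t=2.357, apex=6.805, x_land=189.080, impact vy=-11.549
  bounce: vy ← 0.89·11.549 = 10.278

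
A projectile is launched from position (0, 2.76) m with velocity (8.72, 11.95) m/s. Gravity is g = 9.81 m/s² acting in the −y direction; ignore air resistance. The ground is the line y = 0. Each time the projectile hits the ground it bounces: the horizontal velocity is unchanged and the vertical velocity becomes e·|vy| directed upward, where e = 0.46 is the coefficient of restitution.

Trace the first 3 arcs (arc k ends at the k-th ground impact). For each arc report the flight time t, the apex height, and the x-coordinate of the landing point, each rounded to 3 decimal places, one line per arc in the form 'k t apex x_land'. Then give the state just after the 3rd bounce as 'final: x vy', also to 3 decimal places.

1 2.649 10.038 23.097
2 1.316 2.124 34.574
3 0.605 0.449 39.853
final: 39.853 1.366

Arc 1: start y=2.760, vy=11.950 → t=2.649, apex=10.038, x_land=23.097, impact vy=-14.034
  bounce: vy ← 0.46·14.034 = 6.456
Arc 2: start y=0.000, vy=6.456 → t=1.316, apex=2.124, x_land=34.574, impact vy=-6.456
  bounce: vy ← 0.46·6.456 = 2.970
Arc 3: start y=0.000, vy=2.970 → t=0.605, apex=0.449, x_land=39.853, impact vy=-2.970
  bounce: vy ← 0.46·2.970 = 1.366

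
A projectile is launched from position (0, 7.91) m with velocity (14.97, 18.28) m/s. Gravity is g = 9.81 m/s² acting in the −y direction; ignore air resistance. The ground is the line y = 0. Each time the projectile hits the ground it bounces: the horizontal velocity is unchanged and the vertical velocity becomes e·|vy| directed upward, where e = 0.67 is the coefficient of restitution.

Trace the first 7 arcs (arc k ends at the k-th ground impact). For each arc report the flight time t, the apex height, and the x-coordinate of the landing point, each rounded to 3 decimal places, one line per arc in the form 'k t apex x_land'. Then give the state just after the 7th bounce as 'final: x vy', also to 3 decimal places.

Arc 1: start y=7.910, vy=18.280 → t=4.118, apex=24.942, x_land=61.652, impact vy=-22.121
  bounce: vy ← 0.67·22.121 = 14.821
Arc 2: start y=0.000, vy=14.821 → t=3.022, apex=11.196, x_land=106.887, impact vy=-14.821
  bounce: vy ← 0.67·14.821 = 9.930
Arc 3: start y=0.000, vy=9.930 → t=2.025, apex=5.026, x_land=137.194, impact vy=-9.930
  bounce: vy ← 0.67·9.930 = 6.653
Arc 4: start y=0.000, vy=6.653 → t=1.356, apex=2.256, x_land=157.499, impact vy=-6.653
  bounce: vy ← 0.67·6.653 = 4.458
Arc 5: start y=0.000, vy=4.458 → t=0.909, apex=1.013, x_land=171.104, impact vy=-4.458
  bounce: vy ← 0.67·4.458 = 2.987
Arc 6: start y=0.000, vy=2.987 → t=0.609, apex=0.455, x_land=180.219, impact vy=-2.987
  bounce: vy ← 0.67·2.987 = 2.001
Arc 7: start y=0.000, vy=2.001 → t=0.408, apex=0.204, x_land=186.327, impact vy=-2.001
  bounce: vy ← 0.67·2.001 = 1.341

1 4.118 24.942 61.652
2 3.022 11.196 106.887
3 2.025 5.026 137.194
4 1.356 2.256 157.499
5 0.909 1.013 171.104
6 0.609 0.455 180.219
7 0.408 0.204 186.327
final: 186.327 1.341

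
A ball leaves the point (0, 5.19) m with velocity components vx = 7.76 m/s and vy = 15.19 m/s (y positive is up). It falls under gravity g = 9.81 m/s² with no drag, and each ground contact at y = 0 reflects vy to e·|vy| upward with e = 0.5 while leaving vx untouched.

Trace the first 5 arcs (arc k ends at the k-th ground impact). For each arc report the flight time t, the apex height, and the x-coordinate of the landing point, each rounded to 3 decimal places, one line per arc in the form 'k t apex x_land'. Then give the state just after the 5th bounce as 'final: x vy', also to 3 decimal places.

1 3.407 16.950 26.441
2 1.859 4.238 40.867
3 0.929 1.059 48.079
4 0.465 0.265 51.686
5 0.232 0.066 53.489
final: 53.489 0.570

Arc 1: start y=5.190, vy=15.190 → t=3.407, apex=16.950, x_land=26.441, impact vy=-18.236
  bounce: vy ← 0.5·18.236 = 9.118
Arc 2: start y=0.000, vy=9.118 → t=1.859, apex=4.238, x_land=40.867, impact vy=-9.118
  bounce: vy ← 0.5·9.118 = 4.559
Arc 3: start y=0.000, vy=4.559 → t=0.929, apex=1.059, x_land=48.079, impact vy=-4.559
  bounce: vy ← 0.5·4.559 = 2.280
Arc 4: start y=0.000, vy=2.280 → t=0.465, apex=0.265, x_land=51.686, impact vy=-2.280
  bounce: vy ← 0.5·2.280 = 1.140
Arc 5: start y=0.000, vy=1.140 → t=0.232, apex=0.066, x_land=53.489, impact vy=-1.140
  bounce: vy ← 0.5·1.140 = 0.570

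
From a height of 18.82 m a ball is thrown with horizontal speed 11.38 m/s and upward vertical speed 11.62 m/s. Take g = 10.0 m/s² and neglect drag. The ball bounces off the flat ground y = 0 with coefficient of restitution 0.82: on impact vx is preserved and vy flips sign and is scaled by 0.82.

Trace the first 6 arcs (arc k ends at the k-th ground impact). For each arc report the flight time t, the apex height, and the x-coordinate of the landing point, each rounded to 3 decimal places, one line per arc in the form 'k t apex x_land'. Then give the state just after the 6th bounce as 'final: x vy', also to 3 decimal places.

Arc 1: start y=18.820, vy=11.620 → t=3.423, apex=25.571, x_land=38.959, impact vy=-22.615
  bounce: vy ← 0.82·22.615 = 18.544
Arc 2: start y=0.000, vy=18.544 → t=3.709, apex=17.194, x_land=81.165, impact vy=-18.544
  bounce: vy ← 0.82·18.544 = 15.206
Arc 3: start y=0.000, vy=15.206 → t=3.041, apex=11.561, x_land=115.774, impact vy=-15.206
  bounce: vy ← 0.82·15.206 = 12.469
Arc 4: start y=0.000, vy=12.469 → t=2.494, apex=7.774, x_land=144.154, impact vy=-12.469
  bounce: vy ← 0.82·12.469 = 10.225
Arc 5: start y=0.000, vy=10.225 → t=2.045, apex=5.227, x_land=167.425, impact vy=-10.225
  bounce: vy ← 0.82·10.225 = 8.384
Arc 6: start y=0.000, vy=8.384 → t=1.677, apex=3.515, x_land=186.508, impact vy=-8.384
  bounce: vy ← 0.82·8.384 = 6.875

1 3.423 25.571 38.959
2 3.709 17.194 81.165
3 3.041 11.561 115.774
4 2.494 7.774 144.154
5 2.045 5.227 167.425
6 1.677 3.515 186.508
final: 186.508 6.875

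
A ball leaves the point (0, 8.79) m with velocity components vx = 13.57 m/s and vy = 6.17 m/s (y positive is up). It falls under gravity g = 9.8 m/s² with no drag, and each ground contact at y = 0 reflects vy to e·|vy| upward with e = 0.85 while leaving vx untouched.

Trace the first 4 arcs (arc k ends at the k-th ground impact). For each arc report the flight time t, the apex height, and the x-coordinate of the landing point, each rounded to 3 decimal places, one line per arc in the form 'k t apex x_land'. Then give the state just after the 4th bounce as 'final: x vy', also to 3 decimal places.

1 2.110 10.732 28.627
2 2.516 7.754 62.768
3 2.139 5.602 91.787
4 1.818 4.048 116.454
final: 116.454 7.571

Arc 1: start y=8.790, vy=6.170 → t=2.110, apex=10.732, x_land=28.627, impact vy=-14.504
  bounce: vy ← 0.85·14.504 = 12.328
Arc 2: start y=0.000, vy=12.328 → t=2.516, apex=7.754, x_land=62.768, impact vy=-12.328
  bounce: vy ← 0.85·12.328 = 10.479
Arc 3: start y=0.000, vy=10.479 → t=2.139, apex=5.602, x_land=91.787, impact vy=-10.479
  bounce: vy ← 0.85·10.479 = 8.907
Arc 4: start y=0.000, vy=8.907 → t=1.818, apex=4.048, x_land=116.454, impact vy=-8.907
  bounce: vy ← 0.85·8.907 = 7.571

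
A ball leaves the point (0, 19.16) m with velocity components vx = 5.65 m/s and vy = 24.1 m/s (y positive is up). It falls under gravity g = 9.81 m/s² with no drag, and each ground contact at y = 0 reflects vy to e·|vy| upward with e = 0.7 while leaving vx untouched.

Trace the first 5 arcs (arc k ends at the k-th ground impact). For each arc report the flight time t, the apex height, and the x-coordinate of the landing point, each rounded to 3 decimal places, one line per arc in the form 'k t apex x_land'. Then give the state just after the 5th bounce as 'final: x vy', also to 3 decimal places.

Arc 1: start y=19.160, vy=24.100 → t=5.610, apex=48.763, x_land=31.695, impact vy=-30.931
  bounce: vy ← 0.7·30.931 = 21.652
Arc 2: start y=0.000, vy=21.652 → t=4.414, apex=23.894, x_land=56.635, impact vy=-21.652
  bounce: vy ← 0.7·21.652 = 15.156
Arc 3: start y=0.000, vy=15.156 → t=3.090, apex=11.708, x_land=74.093, impact vy=-15.156
  bounce: vy ← 0.7·15.156 = 10.609
Arc 4: start y=0.000, vy=10.609 → t=2.163, apex=5.737, x_land=86.314, impact vy=-10.609
  bounce: vy ← 0.7·10.609 = 7.427
Arc 5: start y=0.000, vy=7.427 → t=1.514, apex=2.811, x_land=94.869, impact vy=-7.427
  bounce: vy ← 0.7·7.427 = 5.199

1 5.610 48.763 31.695
2 4.414 23.894 56.635
3 3.090 11.708 74.093
4 2.163 5.737 86.314
5 1.514 2.811 94.869
final: 94.869 5.199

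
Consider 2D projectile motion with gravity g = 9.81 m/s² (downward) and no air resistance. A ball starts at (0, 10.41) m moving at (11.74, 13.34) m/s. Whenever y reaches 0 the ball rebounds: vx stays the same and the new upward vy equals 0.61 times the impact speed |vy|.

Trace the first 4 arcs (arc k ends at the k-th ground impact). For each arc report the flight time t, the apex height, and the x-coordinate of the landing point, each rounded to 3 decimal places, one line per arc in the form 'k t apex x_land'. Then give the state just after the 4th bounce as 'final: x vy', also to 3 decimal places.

Arc 1: start y=10.410, vy=13.340 → t=3.353, apex=19.480, x_land=39.361, impact vy=-19.550
  bounce: vy ← 0.61·19.550 = 11.925
Arc 2: start y=0.000, vy=11.925 → t=2.431, apex=7.249, x_land=67.904, impact vy=-11.925
  bounce: vy ← 0.61·11.925 = 7.275
Arc 3: start y=0.000, vy=7.275 → t=1.483, apex=2.697, x_land=85.315, impact vy=-7.275
  bounce: vy ← 0.61·7.275 = 4.437
Arc 4: start y=0.000, vy=4.437 → t=0.905, apex=1.004, x_land=95.936, impact vy=-4.437
  bounce: vy ← 0.61·4.437 = 2.707

1 3.353 19.480 39.361
2 2.431 7.249 67.904
3 1.483 2.697 85.315
4 0.905 1.004 95.936
final: 95.936 2.707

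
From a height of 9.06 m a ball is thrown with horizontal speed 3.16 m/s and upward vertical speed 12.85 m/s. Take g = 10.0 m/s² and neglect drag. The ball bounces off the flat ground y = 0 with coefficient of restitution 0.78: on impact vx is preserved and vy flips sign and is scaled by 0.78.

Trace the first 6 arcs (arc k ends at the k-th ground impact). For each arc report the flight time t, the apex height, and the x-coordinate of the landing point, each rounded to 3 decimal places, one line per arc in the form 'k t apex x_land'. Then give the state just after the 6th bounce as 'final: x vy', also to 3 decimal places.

Arc 1: start y=9.060, vy=12.850 → t=3.146, apex=17.316, x_land=9.941, impact vy=-18.610
  bounce: vy ← 0.78·18.610 = 14.516
Arc 2: start y=0.000, vy=14.516 → t=2.903, apex=10.535, x_land=19.115, impact vy=-14.516
  bounce: vy ← 0.78·14.516 = 11.322
Arc 3: start y=0.000, vy=11.322 → t=2.264, apex=6.410, x_land=26.271, impact vy=-11.322
  bounce: vy ← 0.78·11.322 = 8.831
Arc 4: start y=0.000, vy=8.831 → t=1.766, apex=3.900, x_land=31.852, impact vy=-8.831
  bounce: vy ← 0.78·8.831 = 6.888
Arc 5: start y=0.000, vy=6.888 → t=1.378, apex=2.373, x_land=36.206, impact vy=-6.888
  bounce: vy ← 0.78·6.888 = 5.373
Arc 6: start y=0.000, vy=5.373 → t=1.075, apex=1.443, x_land=39.601, impact vy=-5.373
  bounce: vy ← 0.78·5.373 = 4.191

1 3.146 17.316 9.941
2 2.903 10.535 19.115
3 2.264 6.410 26.271
4 1.766 3.900 31.852
5 1.378 2.373 36.206
6 1.075 1.443 39.601
final: 39.601 4.191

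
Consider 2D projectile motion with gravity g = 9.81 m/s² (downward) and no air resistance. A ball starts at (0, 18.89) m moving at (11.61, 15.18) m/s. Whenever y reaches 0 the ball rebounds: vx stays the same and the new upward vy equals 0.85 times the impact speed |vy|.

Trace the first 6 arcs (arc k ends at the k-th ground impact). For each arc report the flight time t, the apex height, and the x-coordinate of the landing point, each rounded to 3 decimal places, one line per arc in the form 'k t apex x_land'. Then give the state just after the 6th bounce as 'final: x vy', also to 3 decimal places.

Arc 1: start y=18.890, vy=15.180 → t=4.047, apex=30.635, x_land=46.980, impact vy=-24.516
  bounce: vy ← 0.85·24.516 = 20.839
Arc 2: start y=0.000, vy=20.839 → t=4.249, apex=22.134, x_land=96.305, impact vy=-20.839
  bounce: vy ← 0.85·20.839 = 17.713
Arc 3: start y=0.000, vy=17.713 → t=3.611, apex=15.992, x_land=138.232, impact vy=-17.713
  bounce: vy ← 0.85·17.713 = 15.056
Arc 4: start y=0.000, vy=15.056 → t=3.070, apex=11.554, x_land=173.869, impact vy=-15.056
  bounce: vy ← 0.85·15.056 = 12.798
Arc 5: start y=0.000, vy=12.798 → t=2.609, apex=8.348, x_land=204.161, impact vy=-12.798
  bounce: vy ← 0.85·12.798 = 10.878
Arc 6: start y=0.000, vy=10.878 → t=2.218, apex=6.031, x_land=229.909, impact vy=-10.878
  bounce: vy ← 0.85·10.878 = 9.246

1 4.047 30.635 46.980
2 4.249 22.134 96.305
3 3.611 15.992 138.232
4 3.070 11.554 173.869
5 2.609 8.348 204.161
6 2.218 6.031 229.909
final: 229.909 9.246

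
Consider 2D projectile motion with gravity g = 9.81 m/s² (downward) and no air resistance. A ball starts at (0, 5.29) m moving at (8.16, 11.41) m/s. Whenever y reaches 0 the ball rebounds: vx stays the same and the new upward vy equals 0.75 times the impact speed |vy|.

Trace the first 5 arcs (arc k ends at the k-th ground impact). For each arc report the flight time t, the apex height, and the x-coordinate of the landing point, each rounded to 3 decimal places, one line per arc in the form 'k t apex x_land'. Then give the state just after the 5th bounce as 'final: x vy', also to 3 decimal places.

Arc 1: start y=5.290, vy=11.410 → t=2.722, apex=11.925, x_land=22.214, impact vy=-15.296
  bounce: vy ← 0.75·15.296 = 11.472
Arc 2: start y=0.000, vy=11.472 → t=2.339, apex=6.708, x_land=41.300, impact vy=-11.472
  bounce: vy ← 0.75·11.472 = 8.604
Arc 3: start y=0.000, vy=8.604 → t=1.754, apex=3.773, x_land=55.614, impact vy=-8.604
  bounce: vy ← 0.75·8.604 = 6.453
Arc 4: start y=0.000, vy=6.453 → t=1.316, apex=2.122, x_land=66.349, impact vy=-6.453
  bounce: vy ← 0.75·6.453 = 4.840
Arc 5: start y=0.000, vy=4.840 → t=0.987, apex=1.194, x_land=74.401, impact vy=-4.840
  bounce: vy ← 0.75·4.840 = 3.630

1 2.722 11.925 22.214
2 2.339 6.708 41.300
3 1.754 3.773 55.614
4 1.316 2.122 66.349
5 0.987 1.194 74.401
final: 74.401 3.630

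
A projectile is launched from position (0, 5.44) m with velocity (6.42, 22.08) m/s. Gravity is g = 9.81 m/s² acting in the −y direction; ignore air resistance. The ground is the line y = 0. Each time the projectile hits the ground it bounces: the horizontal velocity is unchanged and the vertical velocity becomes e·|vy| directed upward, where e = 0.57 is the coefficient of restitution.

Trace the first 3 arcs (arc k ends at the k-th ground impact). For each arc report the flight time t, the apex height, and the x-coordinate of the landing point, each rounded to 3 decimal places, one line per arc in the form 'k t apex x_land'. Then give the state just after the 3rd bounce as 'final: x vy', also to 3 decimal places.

Arc 1: start y=5.440, vy=22.080 → t=4.736, apex=30.288, x_land=30.403, impact vy=-24.377
  bounce: vy ← 0.57·24.377 = 13.895
Arc 2: start y=0.000, vy=13.895 → t=2.833, apex=9.841, x_land=48.590, impact vy=-13.895
  bounce: vy ← 0.57·13.895 = 7.920
Arc 3: start y=0.000, vy=7.920 → t=1.615, apex=3.197, x_land=58.957, impact vy=-7.920
  bounce: vy ← 0.57·7.920 = 4.515

1 4.736 30.288 30.403
2 2.833 9.841 48.590
3 1.615 3.197 58.957
final: 58.957 4.515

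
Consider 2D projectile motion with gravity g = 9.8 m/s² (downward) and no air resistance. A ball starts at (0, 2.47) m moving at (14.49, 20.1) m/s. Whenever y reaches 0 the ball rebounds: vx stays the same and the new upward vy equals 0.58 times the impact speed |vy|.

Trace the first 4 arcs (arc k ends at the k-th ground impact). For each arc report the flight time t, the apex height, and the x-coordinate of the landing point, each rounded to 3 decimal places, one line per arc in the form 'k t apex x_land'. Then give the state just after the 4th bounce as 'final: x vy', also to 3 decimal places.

Arc 1: start y=2.470, vy=20.100 → t=4.221, apex=23.083, x_land=61.169, impact vy=-21.270
  bounce: vy ← 0.58·21.270 = 12.337
Arc 2: start y=0.000, vy=12.337 → t=2.518, apex=7.765, x_land=97.650, impact vy=-12.337
  bounce: vy ← 0.58·12.337 = 7.155
Arc 3: start y=0.000, vy=7.155 → t=1.460, apex=2.612, x_land=118.810, impact vy=-7.155
  bounce: vy ← 0.58·7.155 = 4.150
Arc 4: start y=0.000, vy=4.150 → t=0.847, apex=0.879, x_land=131.082, impact vy=-4.150
  bounce: vy ← 0.58·4.150 = 2.407

1 4.221 23.083 61.169
2 2.518 7.765 97.650
3 1.460 2.612 118.810
4 0.847 0.879 131.082
final: 131.082 2.407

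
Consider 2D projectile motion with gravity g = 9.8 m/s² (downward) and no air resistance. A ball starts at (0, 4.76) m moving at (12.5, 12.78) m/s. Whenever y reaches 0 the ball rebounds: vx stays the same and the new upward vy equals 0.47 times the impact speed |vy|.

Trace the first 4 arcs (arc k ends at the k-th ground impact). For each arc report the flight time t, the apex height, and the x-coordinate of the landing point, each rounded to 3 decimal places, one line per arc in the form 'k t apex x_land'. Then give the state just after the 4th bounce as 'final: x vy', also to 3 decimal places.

1 2.939 13.093 36.734
2 1.537 2.892 55.941
3 0.722 0.639 64.968
4 0.339 0.141 69.211
final: 69.211 0.782

Arc 1: start y=4.760, vy=12.780 → t=2.939, apex=13.093, x_land=36.734, impact vy=-16.020
  bounce: vy ← 0.47·16.020 = 7.529
Arc 2: start y=0.000, vy=7.529 → t=1.537, apex=2.892, x_land=55.941, impact vy=-7.529
  bounce: vy ← 0.47·7.529 = 3.539
Arc 3: start y=0.000, vy=3.539 → t=0.722, apex=0.639, x_land=64.968, impact vy=-3.539
  bounce: vy ← 0.47·3.539 = 1.663
Arc 4: start y=0.000, vy=1.663 → t=0.339, apex=0.141, x_land=69.211, impact vy=-1.663
  bounce: vy ← 0.47·1.663 = 0.782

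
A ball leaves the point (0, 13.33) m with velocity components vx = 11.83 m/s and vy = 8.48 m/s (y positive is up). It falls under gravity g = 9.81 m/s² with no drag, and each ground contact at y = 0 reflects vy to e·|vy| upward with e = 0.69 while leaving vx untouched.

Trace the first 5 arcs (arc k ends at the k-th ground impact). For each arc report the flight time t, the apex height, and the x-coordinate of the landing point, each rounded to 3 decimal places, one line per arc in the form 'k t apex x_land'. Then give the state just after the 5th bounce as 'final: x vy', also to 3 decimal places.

Arc 1: start y=13.330, vy=8.480 → t=2.726, apex=16.995, x_land=32.247, impact vy=-18.260
  bounce: vy ← 0.69·18.260 = 12.600
Arc 2: start y=0.000, vy=12.600 → t=2.569, apex=8.091, x_land=62.635, impact vy=-12.600
  bounce: vy ← 0.69·12.600 = 8.694
Arc 3: start y=0.000, vy=8.694 → t=1.772, apex=3.852, x_land=83.603, impact vy=-8.694
  bounce: vy ← 0.69·8.694 = 5.999
Arc 4: start y=0.000, vy=5.999 → t=1.223, apex=1.834, x_land=98.071, impact vy=-5.999
  bounce: vy ← 0.69·5.999 = 4.139
Arc 5: start y=0.000, vy=4.139 → t=0.844, apex=0.873, x_land=108.054, impact vy=-4.139
  bounce: vy ← 0.69·4.139 = 2.856

1 2.726 16.995 32.247
2 2.569 8.091 62.635
3 1.772 3.852 83.603
4 1.223 1.834 98.071
5 0.844 0.873 108.054
final: 108.054 2.856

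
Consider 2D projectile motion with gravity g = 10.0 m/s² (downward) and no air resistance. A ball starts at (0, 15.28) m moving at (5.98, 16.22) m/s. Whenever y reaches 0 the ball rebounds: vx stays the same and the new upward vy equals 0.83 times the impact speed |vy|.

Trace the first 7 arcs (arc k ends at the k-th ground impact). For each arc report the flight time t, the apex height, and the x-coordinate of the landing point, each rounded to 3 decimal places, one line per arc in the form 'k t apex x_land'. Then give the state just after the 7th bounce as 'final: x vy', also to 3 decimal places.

Arc 1: start y=15.280, vy=16.220 → t=4.007, apex=28.434, x_land=23.960, impact vy=-23.847
  bounce: vy ← 0.83·23.847 = 19.793
Arc 2: start y=0.000, vy=19.793 → t=3.959, apex=19.588, x_land=47.633, impact vy=-19.793
  bounce: vy ← 0.83·19.793 = 16.428
Arc 3: start y=0.000, vy=16.428 → t=3.286, apex=13.494, x_land=67.281, impact vy=-16.428
  bounce: vy ← 0.83·16.428 = 13.636
Arc 4: start y=0.000, vy=13.636 → t=2.727, apex=9.296, x_land=83.589, impact vy=-13.636
  bounce: vy ← 0.83·13.636 = 11.317
Arc 5: start y=0.000, vy=11.317 → t=2.263, apex=6.404, x_land=97.125, impact vy=-11.317
  bounce: vy ← 0.83·11.317 = 9.394
Arc 6: start y=0.000, vy=9.394 → t=1.879, apex=4.412, x_land=108.359, impact vy=-9.394
  bounce: vy ← 0.83·9.394 = 7.797
Arc 7: start y=0.000, vy=7.797 → t=1.559, apex=3.039, x_land=117.684, impact vy=-7.797
  bounce: vy ← 0.83·7.797 = 6.471

1 4.007 28.434 23.960
2 3.959 19.588 47.633
3 3.286 13.494 67.281
4 2.727 9.296 83.589
5 2.263 6.404 97.125
6 1.879 4.412 108.359
7 1.559 3.039 117.684
final: 117.684 6.471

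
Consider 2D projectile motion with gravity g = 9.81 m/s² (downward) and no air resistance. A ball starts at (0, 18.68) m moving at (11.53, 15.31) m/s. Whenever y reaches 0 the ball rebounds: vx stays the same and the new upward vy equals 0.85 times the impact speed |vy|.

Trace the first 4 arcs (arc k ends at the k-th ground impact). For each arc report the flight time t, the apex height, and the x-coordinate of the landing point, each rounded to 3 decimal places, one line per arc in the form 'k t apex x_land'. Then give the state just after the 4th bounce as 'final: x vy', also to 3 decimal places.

Arc 1: start y=18.680, vy=15.310 → t=4.059, apex=30.627, x_land=46.805, impact vy=-24.513
  bounce: vy ← 0.85·24.513 = 20.836
Arc 2: start y=0.000, vy=20.836 → t=4.248, apex=22.128, x_land=95.784, impact vy=-20.836
  bounce: vy ← 0.85·20.836 = 17.711
Arc 3: start y=0.000, vy=17.711 → t=3.611, apex=15.987, x_land=137.417, impact vy=-17.711
  bounce: vy ← 0.85·17.711 = 15.054
Arc 4: start y=0.000, vy=15.054 → t=3.069, apex=11.551, x_land=172.804, impact vy=-15.054
  bounce: vy ← 0.85·15.054 = 12.796

1 4.059 30.627 46.805
2 4.248 22.128 95.784
3 3.611 15.987 137.417
4 3.069 11.551 172.804
final: 172.804 12.796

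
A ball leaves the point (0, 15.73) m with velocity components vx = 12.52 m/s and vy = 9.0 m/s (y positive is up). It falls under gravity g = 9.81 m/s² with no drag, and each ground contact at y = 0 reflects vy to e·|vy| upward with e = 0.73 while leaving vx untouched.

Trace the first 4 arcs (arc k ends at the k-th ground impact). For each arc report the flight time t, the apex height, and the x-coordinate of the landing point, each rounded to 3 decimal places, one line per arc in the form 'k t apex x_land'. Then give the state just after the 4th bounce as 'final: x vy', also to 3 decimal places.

Arc 1: start y=15.730, vy=9.000 → t=2.930, apex=19.858, x_land=36.678, impact vy=-19.739
  bounce: vy ← 0.73·19.739 = 14.409
Arc 2: start y=0.000, vy=14.409 → t=2.938, apex=10.583, x_land=73.458, impact vy=-14.409
  bounce: vy ← 0.73·14.409 = 10.519
Arc 3: start y=0.000, vy=10.519 → t=2.145, apex=5.639, x_land=100.307, impact vy=-10.519
  bounce: vy ← 0.73·10.519 = 7.679
Arc 4: start y=0.000, vy=7.679 → t=1.565, apex=3.005, x_land=119.907, impact vy=-7.679
  bounce: vy ← 0.73·7.679 = 5.605

1 2.930 19.858 36.678
2 2.938 10.583 73.458
3 2.145 5.639 100.307
4 1.565 3.005 119.907
final: 119.907 5.605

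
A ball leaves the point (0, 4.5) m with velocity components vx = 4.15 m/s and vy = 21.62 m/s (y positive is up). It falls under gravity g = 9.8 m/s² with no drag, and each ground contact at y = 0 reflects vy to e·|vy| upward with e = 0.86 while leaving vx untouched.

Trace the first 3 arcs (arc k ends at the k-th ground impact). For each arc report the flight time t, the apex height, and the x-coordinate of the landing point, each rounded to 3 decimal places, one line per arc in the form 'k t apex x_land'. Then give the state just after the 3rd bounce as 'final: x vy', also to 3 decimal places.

Arc 1: start y=4.500, vy=21.620 → t=4.611, apex=28.348, x_land=19.137, impact vy=-23.572
  bounce: vy ← 0.86·23.572 = 20.272
Arc 2: start y=0.000, vy=20.272 → t=4.137, apex=20.966, x_land=36.306, impact vy=-20.272
  bounce: vy ← 0.86·20.272 = 17.434
Arc 3: start y=0.000, vy=17.434 → t=3.558, apex=15.507, x_land=51.071, impact vy=-17.434
  bounce: vy ← 0.86·17.434 = 14.993

1 4.611 28.348 19.137
2 4.137 20.966 36.306
3 3.558 15.507 51.071
final: 51.071 14.993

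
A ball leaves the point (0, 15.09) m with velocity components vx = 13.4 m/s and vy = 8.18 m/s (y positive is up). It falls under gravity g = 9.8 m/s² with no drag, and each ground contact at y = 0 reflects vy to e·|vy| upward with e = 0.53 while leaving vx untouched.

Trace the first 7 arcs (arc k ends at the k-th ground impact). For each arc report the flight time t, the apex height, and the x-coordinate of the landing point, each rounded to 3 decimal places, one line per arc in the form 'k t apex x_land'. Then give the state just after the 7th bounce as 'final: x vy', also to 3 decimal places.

Arc 1: start y=15.090, vy=8.180 → t=2.778, apex=18.504, x_land=37.225, impact vy=-19.044
  bounce: vy ← 0.53·19.044 = 10.093
Arc 2: start y=0.000, vy=10.093 → t=2.060, apex=5.198, x_land=64.827, impact vy=-10.093
  bounce: vy ← 0.53·10.093 = 5.349
Arc 3: start y=0.000, vy=5.349 → t=1.092, apex=1.460, x_land=79.456, impact vy=-5.349
  bounce: vy ← 0.53·5.349 = 2.835
Arc 4: start y=0.000, vy=2.835 → t=0.579, apex=0.410, x_land=87.210, impact vy=-2.835
  bounce: vy ← 0.53·2.835 = 1.503
Arc 5: start y=0.000, vy=1.503 → t=0.307, apex=0.115, x_land=91.319, impact vy=-1.503
  bounce: vy ← 0.53·1.503 = 0.796
Arc 6: start y=0.000, vy=0.796 → t=0.163, apex=0.032, x_land=93.497, impact vy=-0.796
  bounce: vy ← 0.53·0.796 = 0.422
Arc 7: start y=0.000, vy=0.422 → t=0.086, apex=0.009, x_land=94.651, impact vy=-0.422
  bounce: vy ← 0.53·0.422 = 0.224

1 2.778 18.504 37.225
2 2.060 5.198 64.827
3 1.092 1.460 79.456
4 0.579 0.410 87.210
5 0.307 0.115 91.319
6 0.163 0.032 93.497
7 0.086 0.009 94.651
final: 94.651 0.224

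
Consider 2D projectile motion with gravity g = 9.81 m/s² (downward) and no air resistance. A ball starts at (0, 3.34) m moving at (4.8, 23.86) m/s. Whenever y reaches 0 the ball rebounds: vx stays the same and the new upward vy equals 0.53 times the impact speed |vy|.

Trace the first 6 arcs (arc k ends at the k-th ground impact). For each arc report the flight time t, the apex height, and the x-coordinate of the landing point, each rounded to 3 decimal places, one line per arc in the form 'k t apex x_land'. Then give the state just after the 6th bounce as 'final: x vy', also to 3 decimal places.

Arc 1: start y=3.340, vy=23.860 → t=5.001, apex=32.356, x_land=24.003, impact vy=-25.196
  bounce: vy ← 0.53·25.196 = 13.354
Arc 2: start y=0.000, vy=13.354 → t=2.722, apex=9.089, x_land=37.071, impact vy=-13.354
  bounce: vy ← 0.53·13.354 = 7.078
Arc 3: start y=0.000, vy=7.078 → t=1.443, apex=2.553, x_land=43.997, impact vy=-7.078
  bounce: vy ← 0.53·7.078 = 3.751
Arc 4: start y=0.000, vy=3.751 → t=0.765, apex=0.717, x_land=47.668, impact vy=-3.751
  bounce: vy ← 0.53·3.751 = 1.988
Arc 5: start y=0.000, vy=1.988 → t=0.405, apex=0.201, x_land=49.613, impact vy=-1.988
  bounce: vy ← 0.53·1.988 = 1.054
Arc 6: start y=0.000, vy=1.054 → t=0.215, apex=0.057, x_land=50.644, impact vy=-1.054
  bounce: vy ← 0.53·1.054 = 0.558

1 5.001 32.356 24.003
2 2.722 9.089 37.071
3 1.443 2.553 43.997
4 0.765 0.717 47.668
5 0.405 0.201 49.613
6 0.215 0.057 50.644
final: 50.644 0.558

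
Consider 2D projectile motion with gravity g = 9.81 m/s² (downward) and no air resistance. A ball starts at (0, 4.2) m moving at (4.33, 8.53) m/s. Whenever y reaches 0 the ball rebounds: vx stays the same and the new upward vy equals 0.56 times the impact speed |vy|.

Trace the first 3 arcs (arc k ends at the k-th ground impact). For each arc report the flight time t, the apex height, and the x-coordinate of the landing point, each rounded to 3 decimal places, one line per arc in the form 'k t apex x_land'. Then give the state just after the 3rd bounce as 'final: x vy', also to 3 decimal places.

Arc 1: start y=4.200, vy=8.530 → t=2.139, apex=7.909, x_land=9.263, impact vy=-12.457
  bounce: vy ← 0.56·12.457 = 6.976
Arc 2: start y=0.000, vy=6.976 → t=1.422, apex=2.480, x_land=15.421, impact vy=-6.976
  bounce: vy ← 0.56·6.976 = 3.906
Arc 3: start y=0.000, vy=3.906 → t=0.796, apex=0.778, x_land=18.870, impact vy=-3.906
  bounce: vy ← 0.56·3.906 = 2.188

1 2.139 7.909 9.263
2 1.422 2.480 15.421
3 0.796 0.778 18.870
final: 18.870 2.188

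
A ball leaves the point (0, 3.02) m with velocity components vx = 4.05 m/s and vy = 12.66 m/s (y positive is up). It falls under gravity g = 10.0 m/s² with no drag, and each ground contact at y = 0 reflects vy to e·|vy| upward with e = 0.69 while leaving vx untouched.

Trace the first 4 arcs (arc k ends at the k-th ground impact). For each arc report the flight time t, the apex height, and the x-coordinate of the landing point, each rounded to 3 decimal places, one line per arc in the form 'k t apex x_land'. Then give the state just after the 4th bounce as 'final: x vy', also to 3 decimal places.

Arc 1: start y=3.020, vy=12.660 → t=2.752, apex=11.034, x_land=11.144, impact vy=-14.855
  bounce: vy ← 0.69·14.855 = 10.250
Arc 2: start y=0.000, vy=10.250 → t=2.050, apex=5.253, x_land=19.446, impact vy=-10.250
  bounce: vy ← 0.69·10.250 = 7.073
Arc 3: start y=0.000, vy=7.073 → t=1.415, apex=2.501, x_land=25.175, impact vy=-7.073
  bounce: vy ← 0.69·7.073 = 4.880
Arc 4: start y=0.000, vy=4.880 → t=0.976, apex=1.191, x_land=29.128, impact vy=-4.880
  bounce: vy ← 0.69·4.880 = 3.367

1 2.752 11.034 11.144
2 2.050 5.253 19.446
3 1.415 2.501 25.175
4 0.976 1.191 29.128
final: 29.128 3.367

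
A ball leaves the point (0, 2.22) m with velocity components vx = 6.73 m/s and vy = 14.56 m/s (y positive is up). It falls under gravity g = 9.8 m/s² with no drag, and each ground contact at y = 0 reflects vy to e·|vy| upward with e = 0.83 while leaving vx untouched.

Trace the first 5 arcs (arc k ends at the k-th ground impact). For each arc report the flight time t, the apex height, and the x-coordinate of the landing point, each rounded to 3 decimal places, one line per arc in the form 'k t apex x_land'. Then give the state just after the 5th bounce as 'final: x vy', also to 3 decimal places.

Arc 1: start y=2.220, vy=14.560 → t=3.117, apex=13.036, x_land=20.976, impact vy=-15.985
  bounce: vy ← 0.83·15.985 = 13.267
Arc 2: start y=0.000, vy=13.267 → t=2.708, apex=8.981, x_land=39.198, impact vy=-13.267
  bounce: vy ← 0.83·13.267 = 11.012
Arc 3: start y=0.000, vy=11.012 → t=2.247, apex=6.187, x_land=54.322, impact vy=-11.012
  bounce: vy ← 0.83·11.012 = 9.140
Arc 4: start y=0.000, vy=9.140 → t=1.865, apex=4.262, x_land=66.876, impact vy=-9.140
  bounce: vy ← 0.83·9.140 = 7.586
Arc 5: start y=0.000, vy=7.586 → t=1.548, apex=2.936, x_land=77.295, impact vy=-7.586
  bounce: vy ← 0.83·7.586 = 6.296

1 3.117 13.036 20.976
2 2.708 8.981 39.198
3 2.247 6.187 54.322
4 1.865 4.262 66.876
5 1.548 2.936 77.295
final: 77.295 6.296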